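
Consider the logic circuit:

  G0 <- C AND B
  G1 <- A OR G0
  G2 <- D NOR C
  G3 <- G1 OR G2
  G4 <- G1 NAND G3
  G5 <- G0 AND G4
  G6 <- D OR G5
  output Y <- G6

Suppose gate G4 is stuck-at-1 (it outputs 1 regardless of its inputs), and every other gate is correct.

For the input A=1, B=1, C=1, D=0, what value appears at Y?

1

Propagate with G4 forced: G0=1, G1=1, G2=0, G3=1, G4=1 [stuck-at-1], G5=1, G6=1.
So Y = 1. (Without the fault it would be 0.)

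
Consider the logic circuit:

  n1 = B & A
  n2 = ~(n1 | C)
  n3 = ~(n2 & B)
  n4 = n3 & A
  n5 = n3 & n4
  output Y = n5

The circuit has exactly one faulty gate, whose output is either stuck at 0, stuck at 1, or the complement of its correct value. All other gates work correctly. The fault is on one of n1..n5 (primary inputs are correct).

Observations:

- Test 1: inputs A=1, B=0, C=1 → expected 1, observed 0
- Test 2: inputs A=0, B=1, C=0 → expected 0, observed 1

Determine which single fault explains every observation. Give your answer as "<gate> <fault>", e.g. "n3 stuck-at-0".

Fault-free values for test 1 (A=1, B=0, C=1): n1=0, n2=0, n3=1, n4=1, n5=1, giving Y=1. Observed 0.
Test 1: faults giving observed 0 are {n3 stuck-at-0, n3 inverted output, n4 stuck-at-0, n4 inverted output, n5 stuck-at-0, n5 inverted output}.
Test 2 (A=0, B=1, C=0): fault-free n1=0, n2=1, n3=0, n4=0, n5=0 → 0; observed 1. Eliminates n3 stuck-at-0, n3 inverted output, n4 stuck-at-0, n4 inverted output, n5 stuck-at-0.
Only n5 inverted output is consistent with every test.

n5 inverted output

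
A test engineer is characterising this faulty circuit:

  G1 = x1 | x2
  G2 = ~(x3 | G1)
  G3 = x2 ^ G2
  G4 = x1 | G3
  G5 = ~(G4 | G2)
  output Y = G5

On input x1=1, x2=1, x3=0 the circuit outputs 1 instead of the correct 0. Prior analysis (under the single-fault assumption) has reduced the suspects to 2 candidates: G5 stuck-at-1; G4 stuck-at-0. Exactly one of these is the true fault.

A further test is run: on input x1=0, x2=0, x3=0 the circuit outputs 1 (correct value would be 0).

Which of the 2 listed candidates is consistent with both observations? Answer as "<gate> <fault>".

G5 stuck-at-1

Evaluate each candidate on input x1=0, x2=0, x3=0:
  G5 stuck-at-1: G1=0, G2=1, G3=1, G4=1, G5=1 [stuck-at-1] → 1 — matches
  G4 stuck-at-0: G1=0, G2=1, G3=1, G4=0 [stuck-at-0], G5=0 → 0 — eliminated
Only G5 stuck-at-1 reproduces the observed 1.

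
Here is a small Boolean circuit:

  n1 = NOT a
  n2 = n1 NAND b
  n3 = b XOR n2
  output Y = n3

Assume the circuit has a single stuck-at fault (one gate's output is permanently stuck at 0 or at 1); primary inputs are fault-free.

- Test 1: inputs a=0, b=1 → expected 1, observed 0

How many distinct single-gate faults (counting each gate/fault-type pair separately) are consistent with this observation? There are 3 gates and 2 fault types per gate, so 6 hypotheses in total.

3

Fault-free: n1=1, n2=0, n3=1 → 1. Observed 0.
  n1 stuck-at-0: output 0 ✓
  n1 stuck-at-1: output 1 ✗
  n2 stuck-at-0: output 1 ✗
  n2 stuck-at-1: output 0 ✓
  n3 stuck-at-0: output 0 ✓
  n3 stuck-at-1: output 1 ✗
Consistent faults: {n1 stuck-at-0, n2 stuck-at-1, n3 stuck-at-0} — 3 in all.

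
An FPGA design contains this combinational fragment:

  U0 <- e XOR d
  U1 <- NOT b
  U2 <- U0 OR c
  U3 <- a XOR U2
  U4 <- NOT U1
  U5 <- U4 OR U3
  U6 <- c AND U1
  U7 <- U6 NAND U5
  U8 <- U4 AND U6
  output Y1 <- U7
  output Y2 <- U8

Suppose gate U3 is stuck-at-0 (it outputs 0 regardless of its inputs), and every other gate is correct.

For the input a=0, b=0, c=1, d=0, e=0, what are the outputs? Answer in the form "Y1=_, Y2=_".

Y1=1, Y2=0

Propagate with U3 forced: U0=0, U1=1, U2=1, U3=0 [stuck-at-0], U4=0, U5=0, U6=1, U7=1, U8=0.
So the outputs are Y1=1, Y2=0. (Without the fault they would be Y1=0, Y2=0.)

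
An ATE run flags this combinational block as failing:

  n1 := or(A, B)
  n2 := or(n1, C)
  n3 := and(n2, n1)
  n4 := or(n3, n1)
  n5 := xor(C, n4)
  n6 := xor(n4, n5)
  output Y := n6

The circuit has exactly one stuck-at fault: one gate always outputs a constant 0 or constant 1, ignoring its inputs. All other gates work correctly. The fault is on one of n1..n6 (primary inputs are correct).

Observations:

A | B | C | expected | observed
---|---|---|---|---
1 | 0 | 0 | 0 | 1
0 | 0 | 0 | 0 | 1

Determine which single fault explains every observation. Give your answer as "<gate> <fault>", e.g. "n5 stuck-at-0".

Fault-free values for test 1 (A=1, B=0, C=0): n1=1, n2=1, n3=1, n4=1, n5=1, n6=0, giving Y=0. Observed 1.
Test 1: faults giving observed 1 are {n5 stuck-at-0, n6 stuck-at-1}.
Test 2 (A=0, B=0, C=0): fault-free n1=0, n2=0, n3=0, n4=0, n5=0, n6=0 → 0; observed 1. Eliminates n5 stuck-at-0.
Only n6 stuck-at-1 is consistent with every test.

n6 stuck-at-1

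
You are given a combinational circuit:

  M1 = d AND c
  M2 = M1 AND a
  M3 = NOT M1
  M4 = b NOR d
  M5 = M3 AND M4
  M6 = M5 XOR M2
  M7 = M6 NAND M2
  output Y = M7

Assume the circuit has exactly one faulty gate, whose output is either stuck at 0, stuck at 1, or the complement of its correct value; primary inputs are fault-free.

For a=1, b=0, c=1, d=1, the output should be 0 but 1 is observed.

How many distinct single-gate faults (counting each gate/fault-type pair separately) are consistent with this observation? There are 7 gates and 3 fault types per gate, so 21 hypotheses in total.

10

Fault-free: M1=1, M2=1, M3=0, M4=0, M5=0, M6=1, M7=0 → 0. Observed 1.
  M1: stuck-at-0, inverted output ✓; others ✗
  M2: stuck-at-0, inverted output ✓; others ✗
  M3: none of the 3 fault types match ✗
  M4: none of the 3 fault types match ✗
  M5: stuck-at-1, inverted output ✓; others ✗
  M6: stuck-at-0, inverted output ✓; others ✗
  M7: stuck-at-1, inverted output ✓; others ✗
Consistent faults: {M1 stuck-at-0, M1 inverted output, M2 stuck-at-0, M2 inverted output, M5 stuck-at-1, M5 inverted output, M6 stuck-at-0, M6 inverted output, M7 stuck-at-1, M7 inverted output} — 10 in all.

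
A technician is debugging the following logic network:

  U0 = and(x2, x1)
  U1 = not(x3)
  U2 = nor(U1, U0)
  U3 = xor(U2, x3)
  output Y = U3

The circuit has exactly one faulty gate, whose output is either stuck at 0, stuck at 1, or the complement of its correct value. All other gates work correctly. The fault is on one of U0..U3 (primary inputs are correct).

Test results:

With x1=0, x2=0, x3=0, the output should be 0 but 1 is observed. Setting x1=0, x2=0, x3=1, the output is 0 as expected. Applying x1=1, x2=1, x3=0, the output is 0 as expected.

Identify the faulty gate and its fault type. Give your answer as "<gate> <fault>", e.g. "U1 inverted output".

U1 stuck-at-0

Fault-free values for test 1 (x1=0, x2=0, x3=0): U0=0, U1=1, U2=0, U3=0, giving Y=0. Observed 1.
Test 1: faults giving observed 1 are {U1 stuck-at-0, U1 inverted output, U2 stuck-at-1, U2 inverted output, U3 stuck-at-1, U3 inverted output}.
Test 2 (x1=0, x2=0, x3=1): fault-free U0=0, U1=0, U2=1, U3=0 → 0; observed 0. Eliminates U1 inverted output, U2 inverted output, U3 stuck-at-1, U3 inverted output.
Test 3 (x1=1, x2=1, x3=0): fault-free U0=1, U1=1, U2=0, U3=0 → 0; observed 0. Eliminates U2 stuck-at-1.
Only U1 stuck-at-0 is consistent with every test.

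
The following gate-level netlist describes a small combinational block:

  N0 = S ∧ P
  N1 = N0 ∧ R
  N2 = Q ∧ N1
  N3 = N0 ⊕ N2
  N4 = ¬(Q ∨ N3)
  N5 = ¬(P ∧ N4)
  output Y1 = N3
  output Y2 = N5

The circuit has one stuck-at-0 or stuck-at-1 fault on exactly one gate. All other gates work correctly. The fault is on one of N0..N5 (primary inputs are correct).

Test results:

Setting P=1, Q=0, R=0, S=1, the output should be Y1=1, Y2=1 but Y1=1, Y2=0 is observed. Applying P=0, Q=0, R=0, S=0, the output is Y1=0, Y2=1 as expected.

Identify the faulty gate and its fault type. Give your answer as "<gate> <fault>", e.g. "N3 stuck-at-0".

Fault-free values for test 1 (P=1, Q=0, R=0, S=1): N0=1, N1=0, N2=0, N3=1, N4=0, N5=1, giving Y1=1, Y2=1. Observed Y1=1, Y2=0.
Test 1: faults giving observed Y1=1, Y2=0 are {N4 stuck-at-1, N5 stuck-at-0}.
Test 2 (P=0, Q=0, R=0, S=0): fault-free N0=0, N1=0, N2=0, N3=0, N4=1, N5=1 → Y1=0, Y2=1; observed Y1=0, Y2=1. Eliminates N5 stuck-at-0.
Only N4 stuck-at-1 is consistent with every test.

N4 stuck-at-1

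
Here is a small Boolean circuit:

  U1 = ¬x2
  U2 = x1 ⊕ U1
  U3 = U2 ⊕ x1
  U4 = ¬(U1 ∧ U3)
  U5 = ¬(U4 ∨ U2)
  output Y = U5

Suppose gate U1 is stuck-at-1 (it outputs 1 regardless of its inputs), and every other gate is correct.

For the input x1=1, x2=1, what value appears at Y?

1

Propagate with U1 forced: U1=1 [stuck-at-1], U2=0, U3=1, U4=0, U5=1.
So Y = 1. (Without the fault it would be 0.)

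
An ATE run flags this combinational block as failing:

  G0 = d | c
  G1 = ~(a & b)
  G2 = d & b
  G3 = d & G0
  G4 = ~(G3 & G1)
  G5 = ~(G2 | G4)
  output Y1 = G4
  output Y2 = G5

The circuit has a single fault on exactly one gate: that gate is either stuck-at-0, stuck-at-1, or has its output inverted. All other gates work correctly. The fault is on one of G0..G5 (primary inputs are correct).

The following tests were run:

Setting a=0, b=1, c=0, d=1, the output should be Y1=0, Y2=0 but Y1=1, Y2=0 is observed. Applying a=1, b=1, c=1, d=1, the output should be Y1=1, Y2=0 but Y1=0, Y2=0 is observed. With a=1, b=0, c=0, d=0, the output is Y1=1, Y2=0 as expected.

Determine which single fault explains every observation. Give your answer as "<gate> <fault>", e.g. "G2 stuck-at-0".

Fault-free values for test 1 (a=0, b=1, c=0, d=1): G0=1, G1=1, G2=1, G3=1, G4=0, G5=0, giving Y1=0, Y2=0. Observed Y1=1, Y2=0.
Test 1: faults giving observed Y1=1, Y2=0 are {G0 stuck-at-0, G0 inverted output, G1 stuck-at-0, G1 inverted output, G3 stuck-at-0, G3 inverted output, G4 stuck-at-1, G4 inverted output}.
Test 2 (a=1, b=1, c=1, d=1): fault-free G0=1, G1=0, G2=1, G3=1, G4=1, G5=0 → Y1=1, Y2=0; observed Y1=0, Y2=0. Eliminates G0 stuck-at-0, G0 inverted output, G1 stuck-at-0, G3 stuck-at-0, G3 inverted output, G4 stuck-at-1.
Test 3 (a=1, b=0, c=0, d=0): fault-free G0=0, G1=1, G2=0, G3=0, G4=1, G5=0 → Y1=1, Y2=0; observed Y1=1, Y2=0. Eliminates G4 inverted output.
Only G1 inverted output is consistent with every test.

G1 inverted output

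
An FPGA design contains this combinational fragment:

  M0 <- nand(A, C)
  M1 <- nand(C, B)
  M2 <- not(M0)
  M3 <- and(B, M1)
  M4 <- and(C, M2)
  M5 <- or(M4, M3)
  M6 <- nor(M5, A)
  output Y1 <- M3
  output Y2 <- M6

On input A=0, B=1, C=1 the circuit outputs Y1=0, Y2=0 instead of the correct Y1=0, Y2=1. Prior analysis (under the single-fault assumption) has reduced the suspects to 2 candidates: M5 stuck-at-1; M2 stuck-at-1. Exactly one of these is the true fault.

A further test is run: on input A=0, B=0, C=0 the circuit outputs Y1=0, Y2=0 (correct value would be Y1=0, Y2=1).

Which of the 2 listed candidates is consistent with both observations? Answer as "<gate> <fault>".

M5 stuck-at-1

Evaluate each candidate on input A=0, B=0, C=0:
  M5 stuck-at-1: M0=1, M1=1, M2=0, M3=0, M4=0, M5=1 [stuck-at-1], M6=0 → Y1=0, Y2=0 — matches
  M2 stuck-at-1: M0=1, M1=1, M2=1 [stuck-at-1], M3=0, M4=0, M5=0, M6=1 → Y1=0, Y2=1 — eliminated
Only M5 stuck-at-1 reproduces the observed Y1=0, Y2=0.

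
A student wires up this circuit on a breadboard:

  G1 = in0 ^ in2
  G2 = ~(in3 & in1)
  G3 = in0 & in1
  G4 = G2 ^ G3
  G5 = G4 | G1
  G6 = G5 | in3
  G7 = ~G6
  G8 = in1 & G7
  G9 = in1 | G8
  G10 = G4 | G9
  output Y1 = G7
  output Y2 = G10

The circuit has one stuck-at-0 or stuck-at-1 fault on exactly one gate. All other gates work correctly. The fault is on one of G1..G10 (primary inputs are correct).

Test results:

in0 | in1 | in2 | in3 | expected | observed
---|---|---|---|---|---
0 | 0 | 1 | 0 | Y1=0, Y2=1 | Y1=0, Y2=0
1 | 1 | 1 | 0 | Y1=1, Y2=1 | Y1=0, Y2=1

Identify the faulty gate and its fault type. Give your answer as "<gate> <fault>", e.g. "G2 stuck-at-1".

Fault-free values for test 1 (in0=0, in1=0, in2=1, in3=0): G1=1, G2=1, G3=0, G4=1, G5=1, G6=1, G7=0, G8=0, G9=0, G10=1, giving Y1=0, Y2=1. Observed Y1=0, Y2=0.
Test 1: faults giving observed Y1=0, Y2=0 are {G2 stuck-at-0, G3 stuck-at-1, G4 stuck-at-0, G10 stuck-at-0}.
Test 2 (in0=1, in1=1, in2=1, in3=0): fault-free G1=0, G2=1, G3=1, G4=0, G5=0, G6=0, G7=1, G8=1, G9=1, G10=1 → Y1=1, Y2=1; observed Y1=0, Y2=1. Eliminates G3 stuck-at-1, G4 stuck-at-0, G10 stuck-at-0.
Only G2 stuck-at-0 is consistent with every test.

G2 stuck-at-0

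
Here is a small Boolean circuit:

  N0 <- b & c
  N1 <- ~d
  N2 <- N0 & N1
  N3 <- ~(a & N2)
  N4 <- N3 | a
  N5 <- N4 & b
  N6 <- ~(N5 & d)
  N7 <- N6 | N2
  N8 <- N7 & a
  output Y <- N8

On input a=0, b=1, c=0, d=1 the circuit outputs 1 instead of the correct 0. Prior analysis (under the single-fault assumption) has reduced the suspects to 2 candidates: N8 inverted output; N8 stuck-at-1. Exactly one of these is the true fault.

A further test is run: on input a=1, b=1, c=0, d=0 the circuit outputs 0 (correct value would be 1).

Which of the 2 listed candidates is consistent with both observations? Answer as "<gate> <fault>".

N8 inverted output

Evaluate each candidate on input a=1, b=1, c=0, d=0:
  N8 inverted output: N0=0, N1=1, N2=0, N3=1, N4=1, N5=1, N6=1, N7=1, N8=0 [inverted output] → 0 — matches
  N8 stuck-at-1: N0=0, N1=1, N2=0, N3=1, N4=1, N5=1, N6=1, N7=1, N8=1 [stuck-at-1] → 1 — eliminated
Only N8 inverted output reproduces the observed 0.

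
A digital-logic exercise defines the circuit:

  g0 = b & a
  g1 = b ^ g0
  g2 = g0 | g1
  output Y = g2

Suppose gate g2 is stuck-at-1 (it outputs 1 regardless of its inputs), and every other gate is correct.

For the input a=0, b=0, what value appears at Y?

Propagate with g2 forced: g0=0, g1=0, g2=1 [stuck-at-1].
So Y = 1. (Without the fault it would be 0.)

1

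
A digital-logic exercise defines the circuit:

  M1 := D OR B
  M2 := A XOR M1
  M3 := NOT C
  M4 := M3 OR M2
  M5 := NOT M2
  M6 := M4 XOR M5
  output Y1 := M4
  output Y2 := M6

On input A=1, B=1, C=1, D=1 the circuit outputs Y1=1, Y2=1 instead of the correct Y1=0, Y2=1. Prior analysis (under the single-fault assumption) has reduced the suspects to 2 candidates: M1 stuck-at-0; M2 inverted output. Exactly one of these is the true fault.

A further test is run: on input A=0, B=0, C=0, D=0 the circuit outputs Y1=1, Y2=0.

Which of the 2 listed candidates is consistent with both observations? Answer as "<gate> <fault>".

Evaluate each candidate on input A=0, B=0, C=0, D=0:
  M1 stuck-at-0: M1=0 [stuck-at-0], M2=0, M3=1, M4=1, M5=1, M6=0 → Y1=1, Y2=0 — matches
  M2 inverted output: M1=0, M2=1 [inverted output], M3=1, M4=1, M5=0, M6=1 → Y1=1, Y2=1 — eliminated
Only M1 stuck-at-0 reproduces the observed Y1=1, Y2=0.

M1 stuck-at-0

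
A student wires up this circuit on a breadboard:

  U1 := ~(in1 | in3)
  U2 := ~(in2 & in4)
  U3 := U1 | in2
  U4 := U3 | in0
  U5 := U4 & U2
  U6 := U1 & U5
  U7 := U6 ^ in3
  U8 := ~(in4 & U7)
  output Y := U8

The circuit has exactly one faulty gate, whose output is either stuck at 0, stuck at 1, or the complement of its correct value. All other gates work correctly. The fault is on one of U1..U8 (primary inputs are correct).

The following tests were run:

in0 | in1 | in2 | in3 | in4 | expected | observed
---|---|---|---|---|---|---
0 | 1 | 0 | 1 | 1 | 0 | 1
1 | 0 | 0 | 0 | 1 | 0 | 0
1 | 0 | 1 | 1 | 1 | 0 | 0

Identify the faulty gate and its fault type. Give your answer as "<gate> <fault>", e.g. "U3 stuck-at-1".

U1 stuck-at-1

Fault-free values for test 1 (in0=0, in1=1, in2=0, in3=1, in4=1): U1=0, U2=1, U3=0, U4=0, U5=0, U6=0, U7=1, U8=0, giving Y=0. Observed 1.
Test 1: faults giving observed 1 are {U1 stuck-at-1, U1 inverted output, U6 stuck-at-1, U6 inverted output, U7 stuck-at-0, U7 inverted output, U8 stuck-at-1, U8 inverted output}.
Test 2 (in0=1, in1=0, in2=0, in3=0, in4=1): fault-free U1=1, U2=1, U3=1, U4=1, U5=1, U6=1, U7=1, U8=0 → 0; observed 0. Eliminates U1 inverted output, U6 inverted output, U7 stuck-at-0, U7 inverted output, U8 stuck-at-1, U8 inverted output.
Test 3 (in0=1, in1=0, in2=1, in3=1, in4=1): fault-free U1=0, U2=0, U3=1, U4=1, U5=0, U6=0, U7=1, U8=0 → 0; observed 0. Eliminates U6 stuck-at-1.
Only U1 stuck-at-1 is consistent with every test.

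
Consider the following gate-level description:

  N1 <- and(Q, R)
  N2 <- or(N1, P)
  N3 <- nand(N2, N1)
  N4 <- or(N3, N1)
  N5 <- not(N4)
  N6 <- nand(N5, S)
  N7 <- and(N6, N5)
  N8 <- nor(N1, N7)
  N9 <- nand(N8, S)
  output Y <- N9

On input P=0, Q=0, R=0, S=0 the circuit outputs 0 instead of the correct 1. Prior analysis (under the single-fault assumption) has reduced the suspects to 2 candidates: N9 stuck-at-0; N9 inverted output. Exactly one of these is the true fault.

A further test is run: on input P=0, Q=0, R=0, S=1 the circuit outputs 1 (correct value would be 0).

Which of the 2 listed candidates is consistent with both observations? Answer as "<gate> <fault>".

N9 inverted output

Evaluate each candidate on input P=0, Q=0, R=0, S=1:
  N9 stuck-at-0: N1=0, N2=0, N3=1, N4=1, N5=0, N6=1, N7=0, N8=1, N9=0 [stuck-at-0] → 0 — eliminated
  N9 inverted output: N1=0, N2=0, N3=1, N4=1, N5=0, N6=1, N7=0, N8=1, N9=1 [inverted output] → 1 — matches
Only N9 inverted output reproduces the observed 1.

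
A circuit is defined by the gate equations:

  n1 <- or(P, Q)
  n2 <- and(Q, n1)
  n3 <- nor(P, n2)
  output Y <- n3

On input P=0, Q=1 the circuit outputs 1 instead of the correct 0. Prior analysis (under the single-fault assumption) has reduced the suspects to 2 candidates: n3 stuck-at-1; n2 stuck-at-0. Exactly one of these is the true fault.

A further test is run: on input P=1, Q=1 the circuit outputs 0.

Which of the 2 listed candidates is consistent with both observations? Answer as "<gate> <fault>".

Evaluate each candidate on input P=1, Q=1:
  n3 stuck-at-1: n1=1, n2=1, n3=1 [stuck-at-1] → 1 — eliminated
  n2 stuck-at-0: n1=1, n2=0 [stuck-at-0], n3=0 → 0 — matches
Only n2 stuck-at-0 reproduces the observed 0.

n2 stuck-at-0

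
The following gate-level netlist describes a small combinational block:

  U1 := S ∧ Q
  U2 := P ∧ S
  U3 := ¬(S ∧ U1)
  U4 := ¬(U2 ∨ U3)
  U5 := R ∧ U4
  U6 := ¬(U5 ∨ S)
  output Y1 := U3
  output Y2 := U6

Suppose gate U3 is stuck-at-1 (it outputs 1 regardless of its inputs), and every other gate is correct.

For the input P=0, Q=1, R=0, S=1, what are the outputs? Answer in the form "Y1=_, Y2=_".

Y1=1, Y2=0

Propagate with U3 forced: U1=1, U2=0, U3=1 [stuck-at-1], U4=0, U5=0, U6=0.
So the outputs are Y1=1, Y2=0. (Without the fault they would be Y1=0, Y2=0.)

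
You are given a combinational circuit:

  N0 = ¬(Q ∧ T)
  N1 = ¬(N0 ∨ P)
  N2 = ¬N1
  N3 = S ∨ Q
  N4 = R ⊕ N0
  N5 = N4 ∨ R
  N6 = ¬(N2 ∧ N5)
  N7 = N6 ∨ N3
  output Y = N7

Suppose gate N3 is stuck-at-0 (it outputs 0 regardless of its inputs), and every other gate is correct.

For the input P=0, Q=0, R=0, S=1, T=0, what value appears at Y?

0

Propagate with N3 forced: N0=1, N1=0, N2=1, N3=0 [stuck-at-0], N4=1, N5=1, N6=0, N7=0.
So Y = 0. (Without the fault it would be 1.)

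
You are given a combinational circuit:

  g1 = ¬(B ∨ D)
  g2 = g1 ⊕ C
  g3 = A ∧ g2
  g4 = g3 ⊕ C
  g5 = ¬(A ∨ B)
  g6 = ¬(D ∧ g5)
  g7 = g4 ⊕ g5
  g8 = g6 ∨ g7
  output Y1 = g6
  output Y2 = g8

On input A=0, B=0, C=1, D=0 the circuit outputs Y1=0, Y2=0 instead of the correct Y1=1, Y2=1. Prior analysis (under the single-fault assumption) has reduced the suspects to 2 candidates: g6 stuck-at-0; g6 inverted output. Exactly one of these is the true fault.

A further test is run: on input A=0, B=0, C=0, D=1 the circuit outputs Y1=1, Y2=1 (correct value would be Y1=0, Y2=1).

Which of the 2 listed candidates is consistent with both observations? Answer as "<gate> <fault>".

Evaluate each candidate on input A=0, B=0, C=0, D=1:
  g6 stuck-at-0: g1=0, g2=0, g3=0, g4=0, g5=1, g6=0 [stuck-at-0], g7=1, g8=1 → Y1=0, Y2=1 — eliminated
  g6 inverted output: g1=0, g2=0, g3=0, g4=0, g5=1, g6=1 [inverted output], g7=1, g8=1 → Y1=1, Y2=1 — matches
Only g6 inverted output reproduces the observed Y1=1, Y2=1.

g6 inverted output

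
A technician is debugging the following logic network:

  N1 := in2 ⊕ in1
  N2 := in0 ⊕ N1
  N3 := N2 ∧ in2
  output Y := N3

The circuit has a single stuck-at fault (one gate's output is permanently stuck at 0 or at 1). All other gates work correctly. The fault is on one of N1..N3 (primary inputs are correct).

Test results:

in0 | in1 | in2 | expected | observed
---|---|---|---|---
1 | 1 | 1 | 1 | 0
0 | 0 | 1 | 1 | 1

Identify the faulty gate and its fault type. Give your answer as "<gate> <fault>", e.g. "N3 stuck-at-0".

N1 stuck-at-1

Fault-free values for test 1 (in0=1, in1=1, in2=1): N1=0, N2=1, N3=1, giving Y=1. Observed 0.
Test 1: faults giving observed 0 are {N1 stuck-at-1, N2 stuck-at-0, N3 stuck-at-0}.
Test 2 (in0=0, in1=0, in2=1): fault-free N1=1, N2=1, N3=1 → 1; observed 1. Eliminates N2 stuck-at-0, N3 stuck-at-0.
Only N1 stuck-at-1 is consistent with every test.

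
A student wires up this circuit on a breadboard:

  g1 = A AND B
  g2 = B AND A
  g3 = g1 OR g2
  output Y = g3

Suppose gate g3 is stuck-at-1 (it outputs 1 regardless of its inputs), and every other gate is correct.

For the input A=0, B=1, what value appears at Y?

1

Propagate with g3 forced: g1=0, g2=0, g3=1 [stuck-at-1].
So Y = 1. (Without the fault it would be 0.)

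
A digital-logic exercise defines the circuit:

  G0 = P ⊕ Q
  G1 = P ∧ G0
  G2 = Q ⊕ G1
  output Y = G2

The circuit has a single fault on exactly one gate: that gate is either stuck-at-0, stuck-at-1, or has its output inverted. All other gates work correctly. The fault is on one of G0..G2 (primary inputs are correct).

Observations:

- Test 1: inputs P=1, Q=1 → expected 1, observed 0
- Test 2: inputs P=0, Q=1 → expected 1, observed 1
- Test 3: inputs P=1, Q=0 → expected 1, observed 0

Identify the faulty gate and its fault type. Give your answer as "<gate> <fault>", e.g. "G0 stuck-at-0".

G0 inverted output

Fault-free values for test 1 (P=1, Q=1): G0=0, G1=0, G2=1, giving Y=1. Observed 0.
Test 1: faults giving observed 0 are {G0 stuck-at-1, G0 inverted output, G1 stuck-at-1, G1 inverted output, G2 stuck-at-0, G2 inverted output}.
Test 2 (P=0, Q=1): fault-free G0=1, G1=0, G2=1 → 1; observed 1. Eliminates G1 stuck-at-1, G1 inverted output, G2 stuck-at-0, G2 inverted output.
Test 3 (P=1, Q=0): fault-free G0=1, G1=1, G2=1 → 1; observed 0. Eliminates G0 stuck-at-1.
Only G0 inverted output is consistent with every test.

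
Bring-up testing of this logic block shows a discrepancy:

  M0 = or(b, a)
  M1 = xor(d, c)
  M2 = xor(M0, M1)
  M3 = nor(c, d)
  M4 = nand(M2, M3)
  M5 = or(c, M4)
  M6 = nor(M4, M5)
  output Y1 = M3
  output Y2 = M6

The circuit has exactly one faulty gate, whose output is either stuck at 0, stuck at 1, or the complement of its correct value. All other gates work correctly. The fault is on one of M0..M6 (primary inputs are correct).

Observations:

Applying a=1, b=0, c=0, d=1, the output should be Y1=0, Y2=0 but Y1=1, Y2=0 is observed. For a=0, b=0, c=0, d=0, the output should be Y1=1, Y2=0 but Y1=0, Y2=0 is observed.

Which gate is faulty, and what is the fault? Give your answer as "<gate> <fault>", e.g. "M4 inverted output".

Fault-free values for test 1 (a=1, b=0, c=0, d=1): M0=1, M1=1, M2=0, M3=0, M4=1, M5=1, M6=0, giving Y1=0, Y2=0. Observed Y1=1, Y2=0.
Test 1: faults giving observed Y1=1, Y2=0 are {M3 stuck-at-1, M3 inverted output}.
Test 2 (a=0, b=0, c=0, d=0): fault-free M0=0, M1=0, M2=0, M3=1, M4=1, M5=1, M6=0 → Y1=1, Y2=0; observed Y1=0, Y2=0. Eliminates M3 stuck-at-1.
Only M3 inverted output is consistent with every test.

M3 inverted output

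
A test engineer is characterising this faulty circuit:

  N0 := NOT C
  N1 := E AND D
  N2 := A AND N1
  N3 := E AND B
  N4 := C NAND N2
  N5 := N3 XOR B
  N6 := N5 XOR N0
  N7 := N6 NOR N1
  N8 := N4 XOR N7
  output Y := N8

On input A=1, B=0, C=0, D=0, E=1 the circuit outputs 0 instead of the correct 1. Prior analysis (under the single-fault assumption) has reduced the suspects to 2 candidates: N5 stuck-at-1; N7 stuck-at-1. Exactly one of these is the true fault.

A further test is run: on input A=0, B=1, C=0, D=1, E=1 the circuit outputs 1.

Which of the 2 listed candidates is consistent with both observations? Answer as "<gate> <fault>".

Evaluate each candidate on input A=0, B=1, C=0, D=1, E=1:
  N5 stuck-at-1: N0=1, N1=1, N2=0, N3=1, N4=1, N5=1 [stuck-at-1], N6=0, N7=0, N8=1 → 1 — matches
  N7 stuck-at-1: N0=1, N1=1, N2=0, N3=1, N4=1, N5=0, N6=1, N7=1 [stuck-at-1], N8=0 → 0 — eliminated
Only N5 stuck-at-1 reproduces the observed 1.

N5 stuck-at-1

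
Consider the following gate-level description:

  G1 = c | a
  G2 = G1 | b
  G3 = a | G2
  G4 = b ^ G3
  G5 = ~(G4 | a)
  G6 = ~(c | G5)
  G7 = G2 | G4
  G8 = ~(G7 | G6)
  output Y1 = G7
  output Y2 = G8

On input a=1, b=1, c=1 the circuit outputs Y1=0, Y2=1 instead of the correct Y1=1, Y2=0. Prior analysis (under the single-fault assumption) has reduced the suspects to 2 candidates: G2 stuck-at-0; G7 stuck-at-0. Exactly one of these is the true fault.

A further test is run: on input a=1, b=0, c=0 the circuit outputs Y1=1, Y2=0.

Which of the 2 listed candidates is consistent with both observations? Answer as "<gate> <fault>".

Evaluate each candidate on input a=1, b=0, c=0:
  G2 stuck-at-0: G1=1, G2=0 [stuck-at-0], G3=1, G4=1, G5=0, G6=1, G7=1, G8=0 → Y1=1, Y2=0 — matches
  G7 stuck-at-0: G1=1, G2=1, G3=1, G4=1, G5=0, G6=1, G7=0 [stuck-at-0], G8=0 → Y1=0, Y2=0 — eliminated
Only G2 stuck-at-0 reproduces the observed Y1=1, Y2=0.

G2 stuck-at-0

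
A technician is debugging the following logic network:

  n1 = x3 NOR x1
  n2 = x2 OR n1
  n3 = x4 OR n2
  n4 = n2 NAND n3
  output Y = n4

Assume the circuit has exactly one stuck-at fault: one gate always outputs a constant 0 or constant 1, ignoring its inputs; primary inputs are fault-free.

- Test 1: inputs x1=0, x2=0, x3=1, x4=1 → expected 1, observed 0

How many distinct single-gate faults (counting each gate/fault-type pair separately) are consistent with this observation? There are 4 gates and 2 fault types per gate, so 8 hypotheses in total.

Fault-free: n1=0, n2=0, n3=1, n4=1 → 1. Observed 0.
  n1 stuck-at-0: output 1 ✗
  n1 stuck-at-1: output 0 ✓
  n2 stuck-at-0: output 1 ✗
  n2 stuck-at-1: output 0 ✓
  n3 stuck-at-0: output 1 ✗
  n3 stuck-at-1: output 1 ✗
  n4 stuck-at-0: output 0 ✓
  n4 stuck-at-1: output 1 ✗
Consistent faults: {n1 stuck-at-1, n2 stuck-at-1, n4 stuck-at-0} — 3 in all.

3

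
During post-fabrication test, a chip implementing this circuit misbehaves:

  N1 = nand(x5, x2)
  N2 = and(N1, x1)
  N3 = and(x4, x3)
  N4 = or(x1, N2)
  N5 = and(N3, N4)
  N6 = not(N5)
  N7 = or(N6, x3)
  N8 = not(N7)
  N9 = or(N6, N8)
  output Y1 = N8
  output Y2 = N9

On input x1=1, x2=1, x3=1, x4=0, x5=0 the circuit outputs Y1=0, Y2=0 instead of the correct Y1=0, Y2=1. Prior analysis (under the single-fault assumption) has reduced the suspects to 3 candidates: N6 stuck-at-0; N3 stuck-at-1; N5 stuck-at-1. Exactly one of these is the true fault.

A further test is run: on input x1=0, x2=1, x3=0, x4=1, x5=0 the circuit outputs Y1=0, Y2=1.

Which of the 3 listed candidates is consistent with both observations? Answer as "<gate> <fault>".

N3 stuck-at-1

Evaluate each candidate on input x1=0, x2=1, x3=0, x4=1, x5=0:
  N6 stuck-at-0: N1=1, N2=0, N3=0, N4=0, N5=0, N6=0 [stuck-at-0], N7=0, N8=1, N9=1 → Y1=1, Y2=1 — eliminated
  N3 stuck-at-1: N1=1, N2=0, N3=1 [stuck-at-1], N4=0, N5=0, N6=1, N7=1, N8=0, N9=1 → Y1=0, Y2=1 — matches
  N5 stuck-at-1: N1=1, N2=0, N3=0, N4=0, N5=1 [stuck-at-1], N6=0, N7=0, N8=1, N9=1 → Y1=1, Y2=1 — eliminated
Only N3 stuck-at-1 reproduces the observed Y1=0, Y2=1.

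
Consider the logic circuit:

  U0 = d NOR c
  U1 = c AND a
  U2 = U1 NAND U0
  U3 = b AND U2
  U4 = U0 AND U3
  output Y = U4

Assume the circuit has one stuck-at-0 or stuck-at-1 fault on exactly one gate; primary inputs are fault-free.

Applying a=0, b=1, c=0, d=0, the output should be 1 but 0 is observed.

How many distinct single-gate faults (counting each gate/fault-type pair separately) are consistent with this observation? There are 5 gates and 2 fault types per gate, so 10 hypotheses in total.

Fault-free: U0=1, U1=0, U2=1, U3=1, U4=1 → 1. Observed 0.
  U0 stuck-at-0: output 0 ✓
  U0 stuck-at-1: output 1 ✗
  U1 stuck-at-0: output 1 ✗
  U1 stuck-at-1: output 0 ✓
  U2 stuck-at-0: output 0 ✓
  U2 stuck-at-1: output 1 ✗
  U3 stuck-at-0: output 0 ✓
  U3 stuck-at-1: output 1 ✗
  U4 stuck-at-0: output 0 ✓
  U4 stuck-at-1: output 1 ✗
Consistent faults: {U0 stuck-at-0, U1 stuck-at-1, U2 stuck-at-0, U3 stuck-at-0, U4 stuck-at-0} — 5 in all.

5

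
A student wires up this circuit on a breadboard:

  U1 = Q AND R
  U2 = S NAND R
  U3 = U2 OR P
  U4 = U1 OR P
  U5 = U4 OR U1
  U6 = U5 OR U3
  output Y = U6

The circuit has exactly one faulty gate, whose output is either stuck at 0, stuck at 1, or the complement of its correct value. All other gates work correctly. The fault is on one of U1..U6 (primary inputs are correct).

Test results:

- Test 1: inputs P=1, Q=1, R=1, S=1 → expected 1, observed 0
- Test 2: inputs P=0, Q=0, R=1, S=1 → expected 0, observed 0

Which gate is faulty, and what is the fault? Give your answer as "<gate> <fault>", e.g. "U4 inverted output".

Fault-free values for test 1 (P=1, Q=1, R=1, S=1): U1=1, U2=0, U3=1, U4=1, U5=1, U6=1, giving Y=1. Observed 0.
Test 1: faults giving observed 0 are {U6 stuck-at-0, U6 inverted output}.
Test 2 (P=0, Q=0, R=1, S=1): fault-free U1=0, U2=0, U3=0, U4=0, U5=0, U6=0 → 0; observed 0. Eliminates U6 inverted output.
Only U6 stuck-at-0 is consistent with every test.

U6 stuck-at-0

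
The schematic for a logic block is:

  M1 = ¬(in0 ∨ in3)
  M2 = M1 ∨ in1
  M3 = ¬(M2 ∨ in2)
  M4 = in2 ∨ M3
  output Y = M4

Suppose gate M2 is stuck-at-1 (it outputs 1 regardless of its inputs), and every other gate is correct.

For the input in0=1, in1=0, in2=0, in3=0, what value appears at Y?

Propagate with M2 forced: M1=0, M2=1 [stuck-at-1], M3=0, M4=0.
So Y = 0. (Without the fault it would be 1.)

0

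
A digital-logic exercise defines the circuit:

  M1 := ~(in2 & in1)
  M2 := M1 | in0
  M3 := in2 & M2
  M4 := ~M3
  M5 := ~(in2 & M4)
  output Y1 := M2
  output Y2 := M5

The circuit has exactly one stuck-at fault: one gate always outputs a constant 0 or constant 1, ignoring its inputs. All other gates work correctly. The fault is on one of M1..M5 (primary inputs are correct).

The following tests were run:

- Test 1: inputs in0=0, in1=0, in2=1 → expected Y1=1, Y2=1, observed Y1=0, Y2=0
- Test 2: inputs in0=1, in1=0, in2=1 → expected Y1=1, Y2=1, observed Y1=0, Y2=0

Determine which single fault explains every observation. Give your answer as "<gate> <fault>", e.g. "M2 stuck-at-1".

Fault-free values for test 1 (in0=0, in1=0, in2=1): M1=1, M2=1, M3=1, M4=0, M5=1, giving Y1=1, Y2=1. Observed Y1=0, Y2=0.
Test 1: faults giving observed Y1=0, Y2=0 are {M1 stuck-at-0, M2 stuck-at-0}.
Test 2 (in0=1, in1=0, in2=1): fault-free M1=1, M2=1, M3=1, M4=0, M5=1 → Y1=1, Y2=1; observed Y1=0, Y2=0. Eliminates M1 stuck-at-0.
Only M2 stuck-at-0 is consistent with every test.

M2 stuck-at-0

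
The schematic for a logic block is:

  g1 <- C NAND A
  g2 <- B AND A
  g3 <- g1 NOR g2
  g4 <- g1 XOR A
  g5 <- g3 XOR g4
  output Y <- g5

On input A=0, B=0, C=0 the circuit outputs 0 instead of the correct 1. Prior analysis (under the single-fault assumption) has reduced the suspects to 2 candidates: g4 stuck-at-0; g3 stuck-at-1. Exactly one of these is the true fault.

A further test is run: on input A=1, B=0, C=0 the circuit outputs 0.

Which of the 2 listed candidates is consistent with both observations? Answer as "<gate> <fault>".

g4 stuck-at-0

Evaluate each candidate on input A=1, B=0, C=0:
  g4 stuck-at-0: g1=1, g2=0, g3=0, g4=0 [stuck-at-0], g5=0 → 0 — matches
  g3 stuck-at-1: g1=1, g2=0, g3=1 [stuck-at-1], g4=0, g5=1 → 1 — eliminated
Only g4 stuck-at-0 reproduces the observed 0.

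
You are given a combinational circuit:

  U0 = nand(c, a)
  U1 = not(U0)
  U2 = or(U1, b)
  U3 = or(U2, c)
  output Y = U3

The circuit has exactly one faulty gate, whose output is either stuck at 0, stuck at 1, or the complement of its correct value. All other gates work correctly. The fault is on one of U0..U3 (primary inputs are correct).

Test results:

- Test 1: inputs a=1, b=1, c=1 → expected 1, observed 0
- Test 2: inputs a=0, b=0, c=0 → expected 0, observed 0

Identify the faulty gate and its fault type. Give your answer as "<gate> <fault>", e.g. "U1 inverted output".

U3 stuck-at-0

Fault-free values for test 1 (a=1, b=1, c=1): U0=0, U1=1, U2=1, U3=1, giving Y=1. Observed 0.
Test 1: faults giving observed 0 are {U3 stuck-at-0, U3 inverted output}.
Test 2 (a=0, b=0, c=0): fault-free U0=1, U1=0, U2=0, U3=0 → 0; observed 0. Eliminates U3 inverted output.
Only U3 stuck-at-0 is consistent with every test.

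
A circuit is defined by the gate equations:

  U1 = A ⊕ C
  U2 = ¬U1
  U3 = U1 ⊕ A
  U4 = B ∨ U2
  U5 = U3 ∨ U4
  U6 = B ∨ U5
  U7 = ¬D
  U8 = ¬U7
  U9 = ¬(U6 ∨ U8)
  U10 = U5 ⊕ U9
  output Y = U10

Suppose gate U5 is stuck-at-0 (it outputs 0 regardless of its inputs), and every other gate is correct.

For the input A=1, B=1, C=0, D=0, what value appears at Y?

0

Propagate with U5 forced: U1=1, U2=0, U3=0, U4=1, U5=0 [stuck-at-0], U6=1, U7=1, U8=0, U9=0, U10=0.
So Y = 0. (Without the fault it would be 1.)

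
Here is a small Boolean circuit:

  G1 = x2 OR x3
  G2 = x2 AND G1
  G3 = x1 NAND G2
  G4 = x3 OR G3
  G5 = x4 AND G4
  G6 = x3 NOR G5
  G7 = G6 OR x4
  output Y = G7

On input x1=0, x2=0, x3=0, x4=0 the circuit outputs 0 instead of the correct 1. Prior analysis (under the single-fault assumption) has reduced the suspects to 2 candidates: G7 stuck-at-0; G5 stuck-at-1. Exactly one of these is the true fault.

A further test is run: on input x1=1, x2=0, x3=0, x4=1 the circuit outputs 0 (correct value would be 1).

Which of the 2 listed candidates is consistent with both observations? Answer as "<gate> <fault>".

Evaluate each candidate on input x1=1, x2=0, x3=0, x4=1:
  G7 stuck-at-0: G1=0, G2=0, G3=1, G4=1, G5=1, G6=0, G7=0 [stuck-at-0] → 0 — matches
  G5 stuck-at-1: G1=0, G2=0, G3=1, G4=1, G5=1 [stuck-at-1], G6=0, G7=1 → 1 — eliminated
Only G7 stuck-at-0 reproduces the observed 0.

G7 stuck-at-0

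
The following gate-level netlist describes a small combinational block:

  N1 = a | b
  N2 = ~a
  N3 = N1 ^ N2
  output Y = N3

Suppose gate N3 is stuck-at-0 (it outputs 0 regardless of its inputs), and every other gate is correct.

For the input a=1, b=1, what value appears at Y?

0

Propagate with N3 forced: N1=1, N2=0, N3=0 [stuck-at-0].
So Y = 0. (Without the fault it would be 1.)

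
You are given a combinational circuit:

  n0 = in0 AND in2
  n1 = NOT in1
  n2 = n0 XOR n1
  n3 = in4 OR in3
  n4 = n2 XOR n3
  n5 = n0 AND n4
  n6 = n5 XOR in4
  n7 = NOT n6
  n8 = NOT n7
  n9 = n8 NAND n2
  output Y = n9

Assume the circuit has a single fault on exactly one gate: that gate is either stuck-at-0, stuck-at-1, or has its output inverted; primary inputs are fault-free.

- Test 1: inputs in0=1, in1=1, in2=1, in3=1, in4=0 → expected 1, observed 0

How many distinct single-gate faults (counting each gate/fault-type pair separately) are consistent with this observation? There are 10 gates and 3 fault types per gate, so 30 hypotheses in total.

Fault-free: n0=1, n1=0, n2=1, n3=1, n4=0, n5=0, n6=0, n7=1, n8=0, n9=1 → 1. Observed 0.
  n0: none of the 3 fault types match ✗
  n1: none of the 3 fault types match ✗
  n2: none of the 3 fault types match ✗
  n3: stuck-at-0, inverted output ✓; others ✗
  n4: stuck-at-1, inverted output ✓; others ✗
  n5: stuck-at-1, inverted output ✓; others ✗
  n6: stuck-at-1, inverted output ✓; others ✗
  n7: stuck-at-0, inverted output ✓; others ✗
  n8: stuck-at-1, inverted output ✓; others ✗
  n9: stuck-at-0, inverted output ✓; others ✗
Consistent faults: {n3 stuck-at-0, n3 inverted output, n4 stuck-at-1, n4 inverted output, n5 stuck-at-1, n5 inverted output, n6 stuck-at-1, n6 inverted output, n7 stuck-at-0, n7 inverted output, n8 stuck-at-1, n8 inverted output, n9 stuck-at-0, n9 inverted output} — 14 in all.

14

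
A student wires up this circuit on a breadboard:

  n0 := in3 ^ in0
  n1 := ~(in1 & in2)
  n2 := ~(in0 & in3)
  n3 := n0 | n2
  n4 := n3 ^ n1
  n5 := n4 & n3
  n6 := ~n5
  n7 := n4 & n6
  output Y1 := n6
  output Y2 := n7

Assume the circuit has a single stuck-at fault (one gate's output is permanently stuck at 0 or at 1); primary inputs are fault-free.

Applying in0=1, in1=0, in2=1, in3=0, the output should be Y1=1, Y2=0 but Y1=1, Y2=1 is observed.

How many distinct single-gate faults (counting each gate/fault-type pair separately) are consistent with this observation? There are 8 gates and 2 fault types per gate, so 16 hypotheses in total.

Fault-free: n0=1, n1=1, n2=1, n3=1, n4=0, n5=0, n6=1, n7=0 → Y1=1, Y2=0. Observed Y1=1, Y2=1.
  n0: none of the 2 fault types match ✗
  n1: none of the 2 fault types match ✗
  n2: none of the 2 fault types match ✗
  n3: stuck-at-0 ✓; others ✗
  n4: none of the 2 fault types match ✗
  n5: none of the 2 fault types match ✗
  n6: none of the 2 fault types match ✗
  n7: stuck-at-1 ✓; others ✗
Consistent faults: {n3 stuck-at-0, n7 stuck-at-1} — 2 in all.

2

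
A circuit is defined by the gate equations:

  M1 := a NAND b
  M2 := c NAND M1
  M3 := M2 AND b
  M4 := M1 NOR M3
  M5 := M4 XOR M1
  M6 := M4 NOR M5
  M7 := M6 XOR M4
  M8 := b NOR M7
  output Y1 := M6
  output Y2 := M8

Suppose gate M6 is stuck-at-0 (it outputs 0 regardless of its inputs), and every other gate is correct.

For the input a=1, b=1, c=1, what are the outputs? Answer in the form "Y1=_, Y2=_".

Y1=0, Y2=0

Propagate with M6 forced: M1=0, M2=1, M3=1, M4=0, M5=0, M6=0 [stuck-at-0], M7=0, M8=0.
So the outputs are Y1=0, Y2=0. (Without the fault they would be Y1=1, Y2=0.)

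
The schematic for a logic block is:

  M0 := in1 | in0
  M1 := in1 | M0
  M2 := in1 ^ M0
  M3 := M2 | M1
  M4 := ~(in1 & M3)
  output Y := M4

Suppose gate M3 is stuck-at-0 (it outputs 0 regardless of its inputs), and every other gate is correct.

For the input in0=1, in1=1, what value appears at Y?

1

Propagate with M3 forced: M0=1, M1=1, M2=0, M3=0 [stuck-at-0], M4=1.
So Y = 1. (Without the fault it would be 0.)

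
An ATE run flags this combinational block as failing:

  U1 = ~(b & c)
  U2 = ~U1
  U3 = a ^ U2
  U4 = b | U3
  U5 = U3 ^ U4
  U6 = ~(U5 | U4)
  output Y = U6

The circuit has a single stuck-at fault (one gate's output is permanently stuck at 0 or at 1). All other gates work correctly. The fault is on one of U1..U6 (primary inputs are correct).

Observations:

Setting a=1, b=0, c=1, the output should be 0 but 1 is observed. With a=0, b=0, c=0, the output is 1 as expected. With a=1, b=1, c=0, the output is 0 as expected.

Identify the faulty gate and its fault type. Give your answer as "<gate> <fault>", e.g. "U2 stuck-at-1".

U3 stuck-at-0

Fault-free values for test 1 (a=1, b=0, c=1): U1=1, U2=0, U3=1, U4=1, U5=0, U6=0, giving Y=0. Observed 1.
Test 1: faults giving observed 1 are {U1 stuck-at-0, U2 stuck-at-1, U3 stuck-at-0, U6 stuck-at-1}.
Test 2 (a=0, b=0, c=0): fault-free U1=1, U2=0, U3=0, U4=0, U5=0, U6=1 → 1; observed 1. Eliminates U1 stuck-at-0, U2 stuck-at-1.
Test 3 (a=1, b=1, c=0): fault-free U1=1, U2=0, U3=1, U4=1, U5=0, U6=0 → 0; observed 0. Eliminates U6 stuck-at-1.
Only U3 stuck-at-0 is consistent with every test.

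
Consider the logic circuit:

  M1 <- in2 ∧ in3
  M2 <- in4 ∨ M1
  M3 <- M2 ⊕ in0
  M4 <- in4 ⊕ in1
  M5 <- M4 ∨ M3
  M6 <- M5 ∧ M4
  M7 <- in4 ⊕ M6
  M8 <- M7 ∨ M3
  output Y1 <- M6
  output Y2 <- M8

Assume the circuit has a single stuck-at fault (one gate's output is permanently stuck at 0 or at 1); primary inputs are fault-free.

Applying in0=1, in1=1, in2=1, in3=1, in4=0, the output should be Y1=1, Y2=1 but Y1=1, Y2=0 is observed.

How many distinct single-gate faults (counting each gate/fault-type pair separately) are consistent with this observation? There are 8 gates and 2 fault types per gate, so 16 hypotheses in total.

2

Fault-free: M1=1, M2=1, M3=0, M4=1, M5=1, M6=1, M7=1, M8=1 → Y1=1, Y2=1. Observed Y1=1, Y2=0.
  M1: none of the 2 fault types match ✗
  M2: none of the 2 fault types match ✗
  M3: none of the 2 fault types match ✗
  M4: none of the 2 fault types match ✗
  M5: none of the 2 fault types match ✗
  M6: none of the 2 fault types match ✗
  M7: stuck-at-0 ✓; others ✗
  M8: stuck-at-0 ✓; others ✗
Consistent faults: {M7 stuck-at-0, M8 stuck-at-0} — 2 in all.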